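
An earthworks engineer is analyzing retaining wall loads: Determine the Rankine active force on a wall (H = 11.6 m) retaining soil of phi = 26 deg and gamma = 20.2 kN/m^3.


Result: 530.66 kN/m

Derivation:
Compute active earth pressure coefficient:
Ka = tan^2(45 - phi/2) = tan^2(32.0) = 0.390462
Compute active force:
Pa = 0.5 * Ka * gamma * H^2
Pa = 0.5 * 0.390462 * 20.2 * 11.6^2
Pa = 530.66 kN/m


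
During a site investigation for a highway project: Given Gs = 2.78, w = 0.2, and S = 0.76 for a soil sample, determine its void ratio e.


Using the relation e = Gs * w / S
e = 2.78 * 0.2 / 0.76
e = 0.7316


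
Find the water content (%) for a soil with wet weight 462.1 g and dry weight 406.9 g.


Using w = (m_wet - m_dry) / m_dry * 100
m_wet - m_dry = 462.1 - 406.9 = 55.2 g
w = 55.2 / 406.9 * 100
w = 13.57 %


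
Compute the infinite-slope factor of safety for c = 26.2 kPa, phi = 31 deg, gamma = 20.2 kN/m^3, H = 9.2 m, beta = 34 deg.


Using Fs = c / (gamma*H*sin(beta)*cos(beta)) + tan(phi)/tan(beta)
Cohesion contribution = 26.2 / (20.2*9.2*sin(34)*cos(34))
Cohesion contribution = 0.304107
Friction contribution = tan(31)/tan(34) = 0.890813
Fs = 0.304107 + 0.890813
Fs = 1.195


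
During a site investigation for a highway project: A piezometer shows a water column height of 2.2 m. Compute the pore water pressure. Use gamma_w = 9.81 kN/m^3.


Using u = gamma_w * h_w
u = 9.81 * 2.2
u = 21.58 kPa


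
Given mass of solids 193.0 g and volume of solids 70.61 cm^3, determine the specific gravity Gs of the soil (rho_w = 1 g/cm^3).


Result: 2.733

Derivation:
Using Gs = m_s / (V_s * rho_w)
Since rho_w = 1 g/cm^3:
Gs = 193.0 / 70.61
Gs = 2.733


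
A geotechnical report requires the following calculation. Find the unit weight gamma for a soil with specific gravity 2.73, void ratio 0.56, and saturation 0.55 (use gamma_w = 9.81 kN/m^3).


Using gamma = gamma_w * (Gs + S*e) / (1 + e)
Numerator: Gs + S*e = 2.73 + 0.55*0.56 = 3.038
Denominator: 1 + e = 1 + 0.56 = 1.56
gamma = 9.81 * 3.038 / 1.56
gamma = 19.104 kN/m^3


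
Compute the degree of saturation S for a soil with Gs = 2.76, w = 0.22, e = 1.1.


Result: 0.552

Derivation:
Using S = Gs * w / e
S = 2.76 * 0.22 / 1.1
S = 0.552


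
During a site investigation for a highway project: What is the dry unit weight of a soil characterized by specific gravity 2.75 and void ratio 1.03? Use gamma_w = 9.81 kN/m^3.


Using gamma_d = Gs * gamma_w / (1 + e)
gamma_d = 2.75 * 9.81 / (1 + 1.03)
gamma_d = 2.75 * 9.81 / 2.03
gamma_d = 13.289 kN/m^3


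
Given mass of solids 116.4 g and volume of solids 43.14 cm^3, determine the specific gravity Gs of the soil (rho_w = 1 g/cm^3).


Using Gs = m_s / (V_s * rho_w)
Since rho_w = 1 g/cm^3:
Gs = 116.4 / 43.14
Gs = 2.698


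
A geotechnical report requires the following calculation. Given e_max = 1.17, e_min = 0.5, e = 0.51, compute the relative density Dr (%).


Using Dr = (e_max - e) / (e_max - e_min) * 100
e_max - e = 1.17 - 0.51 = 0.66
e_max - e_min = 1.17 - 0.5 = 0.67
Dr = 0.66 / 0.67 * 100
Dr = 98.51 %


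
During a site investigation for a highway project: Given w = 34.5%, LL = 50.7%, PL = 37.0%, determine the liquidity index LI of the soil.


First compute the plasticity index:
PI = LL - PL = 50.7 - 37.0 = 13.7
Then compute the liquidity index:
LI = (w - PL) / PI
LI = (34.5 - 37.0) / 13.7
LI = -0.182


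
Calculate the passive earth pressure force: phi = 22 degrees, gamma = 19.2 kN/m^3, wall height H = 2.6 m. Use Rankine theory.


Compute passive earth pressure coefficient:
Kp = tan^2(45 + phi/2) = tan^2(56.0) = 2.197987
Compute passive force:
Pp = 0.5 * Kp * gamma * H^2
Pp = 0.5 * 2.197987 * 19.2 * 2.6^2
Pp = 142.64 kN/m


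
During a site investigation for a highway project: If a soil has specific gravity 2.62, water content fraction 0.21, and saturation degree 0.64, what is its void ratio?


Using the relation e = Gs * w / S
e = 2.62 * 0.21 / 0.64
e = 0.8597


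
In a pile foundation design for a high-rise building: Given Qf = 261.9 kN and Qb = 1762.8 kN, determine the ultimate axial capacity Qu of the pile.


Result: 2024.7 kN

Derivation:
Using Qu = Qf + Qb
Qu = 261.9 + 1762.8
Qu = 2024.7 kN


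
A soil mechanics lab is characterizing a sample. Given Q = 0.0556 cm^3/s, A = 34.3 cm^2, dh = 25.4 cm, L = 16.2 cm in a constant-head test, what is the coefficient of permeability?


Compute hydraulic gradient:
i = dh / L = 25.4 / 16.2 = 1.5679
Then apply Darcy's law:
k = Q / (A * i)
k = 0.0556 / (34.3 * 1.5679)
k = 0.0556 / 53.779
k = 0.001034 cm/s


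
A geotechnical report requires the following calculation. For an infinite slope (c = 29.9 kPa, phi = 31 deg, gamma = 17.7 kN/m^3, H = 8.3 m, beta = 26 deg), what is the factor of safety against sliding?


Result: 1.749

Derivation:
Using Fs = c / (gamma*H*sin(beta)*cos(beta)) + tan(phi)/tan(beta)
Cohesion contribution = 29.9 / (17.7*8.3*sin(26)*cos(26))
Cohesion contribution = 0.516556
Friction contribution = tan(31)/tan(26) = 1.23195
Fs = 0.516556 + 1.23195
Fs = 1.749


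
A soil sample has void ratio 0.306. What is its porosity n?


Result: 0.2343

Derivation:
Using the relation n = e / (1 + e)
n = 0.306 / (1 + 0.306)
n = 0.306 / 1.306
n = 0.2343


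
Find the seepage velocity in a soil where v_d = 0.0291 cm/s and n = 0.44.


Using v_s = v_d / n
v_s = 0.0291 / 0.44
v_s = 0.06614 cm/s


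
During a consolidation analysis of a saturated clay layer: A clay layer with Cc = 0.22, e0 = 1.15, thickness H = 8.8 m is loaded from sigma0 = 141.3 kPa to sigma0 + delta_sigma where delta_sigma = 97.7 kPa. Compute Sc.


Using Sc = Cc * H / (1 + e0) * log10((sigma0 + delta_sigma) / sigma0)
Stress ratio = (141.3 + 97.7) / 141.3 = 1.69144
log10(1.69144) = 0.228256
Cc * H / (1 + e0) = 0.22 * 8.8 / (1 + 1.15) = 0.900465
Sc = 0.900465 * 0.228256
Sc = 0.2055 m


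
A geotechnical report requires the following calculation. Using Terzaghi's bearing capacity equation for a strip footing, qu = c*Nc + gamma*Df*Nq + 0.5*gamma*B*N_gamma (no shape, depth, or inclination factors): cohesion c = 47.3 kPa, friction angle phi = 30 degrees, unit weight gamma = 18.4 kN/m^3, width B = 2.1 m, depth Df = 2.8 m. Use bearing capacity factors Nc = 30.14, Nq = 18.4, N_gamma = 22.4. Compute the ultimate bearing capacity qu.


Result: 2806.36 kPa

Derivation:
Compute qu = c*Nc + gamma*Df*Nq + 0.5*gamma*B*N_gamma
Term 1: 47.3 * 30.14 = 1425.622
Term 2: 18.4 * 2.8 * 18.4 = 947.968
Term 3: 0.5 * 18.4 * 2.1 * 22.4 = 432.768
qu = 1425.622 + 947.968 + 432.768
qu = 2806.36 kPa


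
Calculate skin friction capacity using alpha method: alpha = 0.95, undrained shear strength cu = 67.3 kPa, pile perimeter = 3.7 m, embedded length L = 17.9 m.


Using Qs = alpha * cu * perimeter * L
Qs = 0.95 * 67.3 * 3.7 * 17.9
Qs = 4234.42 kN


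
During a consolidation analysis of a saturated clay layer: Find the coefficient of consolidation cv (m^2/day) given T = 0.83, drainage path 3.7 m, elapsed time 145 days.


Using cv = T * H_dr^2 / t
H_dr^2 = 3.7^2 = 13.69
cv = 0.83 * 13.69 / 145
cv = 0.07836 m^2/day


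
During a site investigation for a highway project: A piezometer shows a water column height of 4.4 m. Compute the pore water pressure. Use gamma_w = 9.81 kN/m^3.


Using u = gamma_w * h_w
u = 9.81 * 4.4
u = 43.16 kPa


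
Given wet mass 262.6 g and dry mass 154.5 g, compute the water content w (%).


Using w = (m_wet - m_dry) / m_dry * 100
m_wet - m_dry = 262.6 - 154.5 = 108.1 g
w = 108.1 / 154.5 * 100
w = 69.97 %


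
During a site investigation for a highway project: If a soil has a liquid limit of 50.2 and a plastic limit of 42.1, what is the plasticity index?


Using PI = LL - PL
PI = 50.2 - 42.1
PI = 8.1


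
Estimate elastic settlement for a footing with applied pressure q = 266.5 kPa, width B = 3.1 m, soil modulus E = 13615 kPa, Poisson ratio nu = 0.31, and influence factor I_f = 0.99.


Using Se = q * B * (1 - nu^2) * I_f / E
1 - nu^2 = 1 - 0.31^2 = 0.9039
Se = 266.5 * 3.1 * 0.9039 * 0.99 / 13615
Se = 0.054300 m
Convert to mm: Se = 0.054300 * 1000 = 54.3 mm


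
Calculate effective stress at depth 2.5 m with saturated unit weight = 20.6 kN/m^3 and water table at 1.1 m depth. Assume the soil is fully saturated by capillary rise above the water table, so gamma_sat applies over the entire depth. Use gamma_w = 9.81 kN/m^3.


Result: 37.77 kPa

Derivation:
Total stress = gamma_sat * depth
sigma = 20.6 * 2.5 = 51.5 kPa
Pore water pressure u = gamma_w * (depth - d_wt)
u = 9.81 * (2.5 - 1.1) = 13.734 kPa
Effective stress = sigma - u
sigma' = 51.5 - 13.734 = 37.77 kPa


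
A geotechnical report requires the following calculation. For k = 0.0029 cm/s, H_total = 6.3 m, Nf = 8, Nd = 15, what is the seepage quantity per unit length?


Convert k to m/s for unit consistency with H:
k = 0.0029 cm/s = 0.0029 / 100 m/s = 2.9e-05 m/s
Using q = k * H * Nf / Nd
Nf / Nd = 8 / 15 = 0.5333
q = 2.9e-05 * 6.3 * 0.5333
q = 9.744e-05 m^3/s per m


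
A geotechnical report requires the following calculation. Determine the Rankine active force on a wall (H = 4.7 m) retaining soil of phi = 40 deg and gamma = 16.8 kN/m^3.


Result: 40.35 kN/m

Derivation:
Compute active earth pressure coefficient:
Ka = tan^2(45 - phi/2) = tan^2(25.0) = 0.217443
Compute active force:
Pa = 0.5 * Ka * gamma * H^2
Pa = 0.5 * 0.217443 * 16.8 * 4.7^2
Pa = 40.35 kN/m


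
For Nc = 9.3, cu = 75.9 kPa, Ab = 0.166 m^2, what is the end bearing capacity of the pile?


Result: 117.17 kN

Derivation:
Using Qb = Nc * cu * Ab
Qb = 9.3 * 75.9 * 0.166
Qb = 117.17 kN


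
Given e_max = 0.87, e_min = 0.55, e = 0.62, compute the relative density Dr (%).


Result: 78.13 %

Derivation:
Using Dr = (e_max - e) / (e_max - e_min) * 100
e_max - e = 0.87 - 0.62 = 0.25
e_max - e_min = 0.87 - 0.55 = 0.32
Dr = 0.25 / 0.32 * 100
Dr = 78.13 %


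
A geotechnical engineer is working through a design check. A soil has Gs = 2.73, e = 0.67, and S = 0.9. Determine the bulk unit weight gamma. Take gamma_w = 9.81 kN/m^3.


Using gamma = gamma_w * (Gs + S*e) / (1 + e)
Numerator: Gs + S*e = 2.73 + 0.9*0.67 = 3.333
Denominator: 1 + e = 1 + 0.67 = 1.67
gamma = 9.81 * 3.333 / 1.67
gamma = 19.579 kN/m^3


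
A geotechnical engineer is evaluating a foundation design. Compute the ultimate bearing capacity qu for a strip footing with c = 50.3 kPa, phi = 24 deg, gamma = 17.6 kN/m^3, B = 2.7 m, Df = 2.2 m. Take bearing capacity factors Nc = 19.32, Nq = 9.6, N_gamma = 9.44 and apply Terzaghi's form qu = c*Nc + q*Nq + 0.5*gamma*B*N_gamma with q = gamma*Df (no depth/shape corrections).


Result: 1567.8 kPa

Derivation:
Compute qu = c*Nc + gamma*Df*Nq + 0.5*gamma*B*N_gamma
Term 1: 50.3 * 19.32 = 971.796
Term 2: 17.6 * 2.2 * 9.6 = 371.712
Term 3: 0.5 * 17.6 * 2.7 * 9.44 = 224.2944
qu = 971.796 + 371.712 + 224.2944
qu = 1567.8 kPa


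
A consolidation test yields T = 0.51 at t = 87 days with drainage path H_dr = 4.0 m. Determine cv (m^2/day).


Using cv = T * H_dr^2 / t
H_dr^2 = 4.0^2 = 16.0
cv = 0.51 * 16.0 / 87
cv = 0.09379 m^2/day


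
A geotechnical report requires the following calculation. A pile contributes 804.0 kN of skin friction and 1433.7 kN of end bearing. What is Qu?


Using Qu = Qf + Qb
Qu = 804.0 + 1433.7
Qu = 2237.7 kN


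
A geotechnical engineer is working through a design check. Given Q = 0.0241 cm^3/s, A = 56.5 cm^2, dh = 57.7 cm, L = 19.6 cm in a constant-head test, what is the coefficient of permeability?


Result: 0.000145 cm/s

Derivation:
Compute hydraulic gradient:
i = dh / L = 57.7 / 19.6 = 2.94388
Then apply Darcy's law:
k = Q / (A * i)
k = 0.0241 / (56.5 * 2.94388)
k = 0.0241 / 166.329
k = 0.000145 cm/s


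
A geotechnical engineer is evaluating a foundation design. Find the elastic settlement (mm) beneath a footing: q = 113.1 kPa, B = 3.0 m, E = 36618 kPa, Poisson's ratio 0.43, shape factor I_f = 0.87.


Using Se = q * B * (1 - nu^2) * I_f / E
1 - nu^2 = 1 - 0.43^2 = 0.8151
Se = 113.1 * 3.0 * 0.8151 * 0.87 / 36618
Se = 0.006571 m
Convert to mm: Se = 0.006571 * 1000 = 6.571 mm


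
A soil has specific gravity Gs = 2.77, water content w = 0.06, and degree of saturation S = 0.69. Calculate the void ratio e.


Using the relation e = Gs * w / S
e = 2.77 * 0.06 / 0.69
e = 0.2409


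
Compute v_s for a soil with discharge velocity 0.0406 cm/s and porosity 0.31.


Using v_s = v_d / n
v_s = 0.0406 / 0.31
v_s = 0.13097 cm/s


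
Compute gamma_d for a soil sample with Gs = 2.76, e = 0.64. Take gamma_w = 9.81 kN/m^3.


Result: 16.51 kN/m^3

Derivation:
Using gamma_d = Gs * gamma_w / (1 + e)
gamma_d = 2.76 * 9.81 / (1 + 0.64)
gamma_d = 2.76 * 9.81 / 1.64
gamma_d = 16.51 kN/m^3


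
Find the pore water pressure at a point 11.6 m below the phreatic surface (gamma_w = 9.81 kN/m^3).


Using u = gamma_w * h_w
u = 9.81 * 11.6
u = 113.8 kPa


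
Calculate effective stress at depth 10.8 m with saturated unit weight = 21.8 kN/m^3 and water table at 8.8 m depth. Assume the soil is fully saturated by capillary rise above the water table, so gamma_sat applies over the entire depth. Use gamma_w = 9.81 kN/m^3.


Total stress = gamma_sat * depth
sigma = 21.8 * 10.8 = 235.44 kPa
Pore water pressure u = gamma_w * (depth - d_wt)
u = 9.81 * (10.8 - 8.8) = 19.62 kPa
Effective stress = sigma - u
sigma' = 235.44 - 19.62 = 215.82 kPa


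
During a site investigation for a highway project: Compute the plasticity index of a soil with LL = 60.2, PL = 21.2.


Result: 39.0

Derivation:
Using PI = LL - PL
PI = 60.2 - 21.2
PI = 39.0


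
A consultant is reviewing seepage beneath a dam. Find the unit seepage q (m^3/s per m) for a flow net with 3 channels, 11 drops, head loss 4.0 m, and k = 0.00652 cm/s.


Convert k to m/s for unit consistency with H:
k = 0.00652 cm/s = 0.00652 / 100 m/s = 6.52e-05 m/s
Using q = k * H * Nf / Nd
Nf / Nd = 3 / 11 = 0.2727
q = 6.52e-05 * 4.0 * 0.2727
q = 7.113e-05 m^3/s per m


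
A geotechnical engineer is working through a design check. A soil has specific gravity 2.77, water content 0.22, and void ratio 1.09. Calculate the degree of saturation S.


Using S = Gs * w / e
S = 2.77 * 0.22 / 1.09
S = 0.5591


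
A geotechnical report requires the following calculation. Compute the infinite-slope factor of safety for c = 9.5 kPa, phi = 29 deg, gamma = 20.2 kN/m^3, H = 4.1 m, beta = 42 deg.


Result: 0.846

Derivation:
Using Fs = c / (gamma*H*sin(beta)*cos(beta)) + tan(phi)/tan(beta)
Cohesion contribution = 9.5 / (20.2*4.1*sin(42)*cos(42))
Cohesion contribution = 0.230677
Friction contribution = tan(29)/tan(42) = 0.615623
Fs = 0.230677 + 0.615623
Fs = 0.846


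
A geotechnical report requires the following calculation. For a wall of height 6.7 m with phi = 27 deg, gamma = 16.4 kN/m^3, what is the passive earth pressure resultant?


Result: 980.22 kN/m

Derivation:
Compute passive earth pressure coefficient:
Kp = tan^2(45 + phi/2) = tan^2(58.5) = 2.66294
Compute passive force:
Pp = 0.5 * Kp * gamma * H^2
Pp = 0.5 * 2.66294 * 16.4 * 6.7^2
Pp = 980.22 kN/m


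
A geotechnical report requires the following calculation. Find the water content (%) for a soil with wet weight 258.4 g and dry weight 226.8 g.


Using w = (m_wet - m_dry) / m_dry * 100
m_wet - m_dry = 258.4 - 226.8 = 31.6 g
w = 31.6 / 226.8 * 100
w = 13.93 %


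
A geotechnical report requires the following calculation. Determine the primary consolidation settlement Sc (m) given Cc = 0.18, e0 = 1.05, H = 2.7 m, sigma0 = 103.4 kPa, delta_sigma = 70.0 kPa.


Using Sc = Cc * H / (1 + e0) * log10((sigma0 + delta_sigma) / sigma0)
Stress ratio = (103.4 + 70.0) / 103.4 = 1.67698
log10(1.67698) = 0.224529
Cc * H / (1 + e0) = 0.18 * 2.7 / (1 + 1.05) = 0.237073
Sc = 0.237073 * 0.224529
Sc = 0.0532 m


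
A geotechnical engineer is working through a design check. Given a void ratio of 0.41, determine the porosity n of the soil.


Result: 0.2908

Derivation:
Using the relation n = e / (1 + e)
n = 0.41 / (1 + 0.41)
n = 0.41 / 1.41
n = 0.2908


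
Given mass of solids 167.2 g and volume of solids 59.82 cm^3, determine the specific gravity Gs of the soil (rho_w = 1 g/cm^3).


Using Gs = m_s / (V_s * rho_w)
Since rho_w = 1 g/cm^3:
Gs = 167.2 / 59.82
Gs = 2.795


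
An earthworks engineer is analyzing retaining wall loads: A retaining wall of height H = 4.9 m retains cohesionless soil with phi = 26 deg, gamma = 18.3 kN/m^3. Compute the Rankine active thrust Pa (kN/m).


Compute active earth pressure coefficient:
Ka = tan^2(45 - phi/2) = tan^2(32.0) = 0.390462
Compute active force:
Pa = 0.5 * Ka * gamma * H^2
Pa = 0.5 * 0.390462 * 18.3 * 4.9^2
Pa = 85.78 kN/m


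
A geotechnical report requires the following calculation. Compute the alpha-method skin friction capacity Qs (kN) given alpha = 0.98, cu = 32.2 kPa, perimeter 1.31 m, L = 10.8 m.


Using Qs = alpha * cu * perimeter * L
Qs = 0.98 * 32.2 * 1.31 * 10.8
Qs = 446.45 kN


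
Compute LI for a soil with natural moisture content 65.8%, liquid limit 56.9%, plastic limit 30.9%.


First compute the plasticity index:
PI = LL - PL = 56.9 - 30.9 = 26.0
Then compute the liquidity index:
LI = (w - PL) / PI
LI = (65.8 - 30.9) / 26.0
LI = 1.342


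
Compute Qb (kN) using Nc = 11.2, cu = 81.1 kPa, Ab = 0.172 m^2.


Using Qb = Nc * cu * Ab
Qb = 11.2 * 81.1 * 0.172
Qb = 156.23 kN


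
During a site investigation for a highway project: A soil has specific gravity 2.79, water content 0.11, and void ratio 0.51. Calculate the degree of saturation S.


Using S = Gs * w / e
S = 2.79 * 0.11 / 0.51
S = 0.6018


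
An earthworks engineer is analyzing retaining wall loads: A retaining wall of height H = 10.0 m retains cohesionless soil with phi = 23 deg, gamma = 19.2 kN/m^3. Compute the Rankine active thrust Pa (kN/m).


Compute active earth pressure coefficient:
Ka = tan^2(45 - phi/2) = tan^2(33.5) = 0.438092
Compute active force:
Pa = 0.5 * Ka * gamma * H^2
Pa = 0.5 * 0.438092 * 19.2 * 10.0^2
Pa = 420.57 kN/m


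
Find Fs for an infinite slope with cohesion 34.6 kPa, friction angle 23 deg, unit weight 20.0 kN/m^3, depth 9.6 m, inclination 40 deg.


Result: 0.872

Derivation:
Using Fs = c / (gamma*H*sin(beta)*cos(beta)) + tan(phi)/tan(beta)
Cohesion contribution = 34.6 / (20.0*9.6*sin(40)*cos(40))
Cohesion contribution = 0.365977
Friction contribution = tan(23)/tan(40) = 0.505869
Fs = 0.365977 + 0.505869
Fs = 0.872


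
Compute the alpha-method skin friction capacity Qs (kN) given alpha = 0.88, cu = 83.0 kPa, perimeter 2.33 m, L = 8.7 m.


Using Qs = alpha * cu * perimeter * L
Qs = 0.88 * 83.0 * 2.33 * 8.7
Qs = 1480.59 kN


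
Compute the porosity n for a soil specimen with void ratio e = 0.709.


Result: 0.4149

Derivation:
Using the relation n = e / (1 + e)
n = 0.709 / (1 + 0.709)
n = 0.709 / 1.709
n = 0.4149


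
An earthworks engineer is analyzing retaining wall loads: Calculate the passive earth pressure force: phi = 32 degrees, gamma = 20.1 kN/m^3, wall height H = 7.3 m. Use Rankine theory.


Compute passive earth pressure coefficient:
Kp = tan^2(45 + phi/2) = tan^2(61.0) = 3.254588
Compute passive force:
Pp = 0.5 * Kp * gamma * H^2
Pp = 0.5 * 3.254588 * 20.1 * 7.3^2
Pp = 1743.04 kN/m


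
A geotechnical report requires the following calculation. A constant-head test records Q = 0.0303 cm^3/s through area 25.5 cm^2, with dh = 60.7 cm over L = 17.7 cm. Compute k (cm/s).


Compute hydraulic gradient:
i = dh / L = 60.7 / 17.7 = 3.42938
Then apply Darcy's law:
k = Q / (A * i)
k = 0.0303 / (25.5 * 3.42938)
k = 0.0303 / 87.4492
k = 0.000346 cm/s


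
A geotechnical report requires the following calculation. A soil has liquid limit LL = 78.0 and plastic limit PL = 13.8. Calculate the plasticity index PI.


Using PI = LL - PL
PI = 78.0 - 13.8
PI = 64.2


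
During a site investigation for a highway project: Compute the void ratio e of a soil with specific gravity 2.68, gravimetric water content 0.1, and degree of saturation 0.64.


Result: 0.4188

Derivation:
Using the relation e = Gs * w / S
e = 2.68 * 0.1 / 0.64
e = 0.4188


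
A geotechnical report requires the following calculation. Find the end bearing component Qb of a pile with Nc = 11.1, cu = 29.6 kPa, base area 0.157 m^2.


Using Qb = Nc * cu * Ab
Qb = 11.1 * 29.6 * 0.157
Qb = 51.58 kN


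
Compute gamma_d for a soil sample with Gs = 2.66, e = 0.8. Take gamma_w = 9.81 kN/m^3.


Result: 14.497 kN/m^3

Derivation:
Using gamma_d = Gs * gamma_w / (1 + e)
gamma_d = 2.66 * 9.81 / (1 + 0.8)
gamma_d = 2.66 * 9.81 / 1.8
gamma_d = 14.497 kN/m^3


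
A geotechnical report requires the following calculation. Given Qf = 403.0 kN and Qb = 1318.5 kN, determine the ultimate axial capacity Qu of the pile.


Using Qu = Qf + Qb
Qu = 403.0 + 1318.5
Qu = 1721.5 kN


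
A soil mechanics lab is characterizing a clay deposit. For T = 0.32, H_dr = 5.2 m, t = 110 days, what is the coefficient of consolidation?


Using cv = T * H_dr^2 / t
H_dr^2 = 5.2^2 = 27.04
cv = 0.32 * 27.04 / 110
cv = 0.07866 m^2/day


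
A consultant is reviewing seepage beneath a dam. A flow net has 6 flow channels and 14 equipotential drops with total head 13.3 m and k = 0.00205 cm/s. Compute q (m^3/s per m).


Convert k to m/s for unit consistency with H:
k = 0.00205 cm/s = 0.00205 / 100 m/s = 2.05e-05 m/s
Using q = k * H * Nf / Nd
Nf / Nd = 6 / 14 = 0.4286
q = 2.05e-05 * 13.3 * 0.4286
q = 0.0001169 m^3/s per m


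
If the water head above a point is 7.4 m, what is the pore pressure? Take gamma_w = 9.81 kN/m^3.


Using u = gamma_w * h_w
u = 9.81 * 7.4
u = 72.59 kPa


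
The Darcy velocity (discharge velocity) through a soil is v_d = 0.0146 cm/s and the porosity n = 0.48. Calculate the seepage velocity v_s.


Using v_s = v_d / n
v_s = 0.0146 / 0.48
v_s = 0.03042 cm/s


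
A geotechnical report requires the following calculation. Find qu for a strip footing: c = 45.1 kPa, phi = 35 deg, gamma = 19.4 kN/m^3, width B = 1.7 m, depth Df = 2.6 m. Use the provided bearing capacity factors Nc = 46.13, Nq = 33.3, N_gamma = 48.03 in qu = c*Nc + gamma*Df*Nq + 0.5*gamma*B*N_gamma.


Result: 4552.13 kPa

Derivation:
Compute qu = c*Nc + gamma*Df*Nq + 0.5*gamma*B*N_gamma
Term 1: 45.1 * 46.13 = 2080.463
Term 2: 19.4 * 2.6 * 33.3 = 1679.652
Term 3: 0.5 * 19.4 * 1.7 * 48.03 = 792.0147
qu = 2080.463 + 1679.652 + 792.0147
qu = 4552.13 kPa


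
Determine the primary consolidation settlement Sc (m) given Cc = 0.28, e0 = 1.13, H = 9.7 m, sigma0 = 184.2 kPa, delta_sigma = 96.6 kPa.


Using Sc = Cc * H / (1 + e0) * log10((sigma0 + delta_sigma) / sigma0)
Stress ratio = (184.2 + 96.6) / 184.2 = 1.52443
log10(1.52443) = 0.183107
Cc * H / (1 + e0) = 0.28 * 9.7 / (1 + 1.13) = 1.27512
Sc = 1.27512 * 0.183107
Sc = 0.2335 m


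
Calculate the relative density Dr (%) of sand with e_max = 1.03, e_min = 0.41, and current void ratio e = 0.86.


Using Dr = (e_max - e) / (e_max - e_min) * 100
e_max - e = 1.03 - 0.86 = 0.17
e_max - e_min = 1.03 - 0.41 = 0.62
Dr = 0.17 / 0.62 * 100
Dr = 27.42 %


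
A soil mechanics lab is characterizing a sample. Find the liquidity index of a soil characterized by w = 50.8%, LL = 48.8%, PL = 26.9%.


Result: 1.091

Derivation:
First compute the plasticity index:
PI = LL - PL = 48.8 - 26.9 = 21.9
Then compute the liquidity index:
LI = (w - PL) / PI
LI = (50.8 - 26.9) / 21.9
LI = 1.091


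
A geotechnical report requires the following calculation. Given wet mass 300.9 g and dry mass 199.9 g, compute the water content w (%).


Result: 50.53 %

Derivation:
Using w = (m_wet - m_dry) / m_dry * 100
m_wet - m_dry = 300.9 - 199.9 = 101.0 g
w = 101.0 / 199.9 * 100
w = 50.53 %


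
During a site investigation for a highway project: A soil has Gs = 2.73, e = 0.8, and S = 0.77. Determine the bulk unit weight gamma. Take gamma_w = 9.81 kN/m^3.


Using gamma = gamma_w * (Gs + S*e) / (1 + e)
Numerator: Gs + S*e = 2.73 + 0.77*0.8 = 3.346
Denominator: 1 + e = 1 + 0.8 = 1.8
gamma = 9.81 * 3.346 / 1.8
gamma = 18.236 kN/m^3


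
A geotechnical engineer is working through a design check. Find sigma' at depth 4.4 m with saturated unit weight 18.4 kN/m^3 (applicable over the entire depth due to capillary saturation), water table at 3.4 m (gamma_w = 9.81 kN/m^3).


Total stress = gamma_sat * depth
sigma = 18.4 * 4.4 = 80.96 kPa
Pore water pressure u = gamma_w * (depth - d_wt)
u = 9.81 * (4.4 - 3.4) = 9.81 kPa
Effective stress = sigma - u
sigma' = 80.96 - 9.81 = 71.15 kPa


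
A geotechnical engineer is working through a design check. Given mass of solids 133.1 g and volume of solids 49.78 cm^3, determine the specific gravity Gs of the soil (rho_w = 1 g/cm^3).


Result: 2.674

Derivation:
Using Gs = m_s / (V_s * rho_w)
Since rho_w = 1 g/cm^3:
Gs = 133.1 / 49.78
Gs = 2.674


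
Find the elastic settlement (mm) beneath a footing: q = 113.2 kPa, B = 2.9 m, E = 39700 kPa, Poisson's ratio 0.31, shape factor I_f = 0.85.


Result: 6.353 mm

Derivation:
Using Se = q * B * (1 - nu^2) * I_f / E
1 - nu^2 = 1 - 0.31^2 = 0.9039
Se = 113.2 * 2.9 * 0.9039 * 0.85 / 39700
Se = 0.006353 m
Convert to mm: Se = 0.006353 * 1000 = 6.353 mm


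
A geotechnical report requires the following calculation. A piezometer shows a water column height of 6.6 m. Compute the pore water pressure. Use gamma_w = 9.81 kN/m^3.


Using u = gamma_w * h_w
u = 9.81 * 6.6
u = 64.75 kPa


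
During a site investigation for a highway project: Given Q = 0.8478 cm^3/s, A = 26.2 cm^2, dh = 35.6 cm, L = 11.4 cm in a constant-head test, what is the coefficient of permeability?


Compute hydraulic gradient:
i = dh / L = 35.6 / 11.4 = 3.12281
Then apply Darcy's law:
k = Q / (A * i)
k = 0.8478 / (26.2 * 3.12281)
k = 0.8478 / 81.8175
k = 0.010362 cm/s


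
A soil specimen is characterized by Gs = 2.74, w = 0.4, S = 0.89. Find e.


Result: 1.2315

Derivation:
Using the relation e = Gs * w / S
e = 2.74 * 0.4 / 0.89
e = 1.2315


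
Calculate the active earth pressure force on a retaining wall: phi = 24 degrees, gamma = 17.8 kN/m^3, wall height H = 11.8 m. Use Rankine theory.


Result: 522.62 kN/m

Derivation:
Compute active earth pressure coefficient:
Ka = tan^2(45 - phi/2) = tan^2(33.0) = 0.42173
Compute active force:
Pa = 0.5 * Ka * gamma * H^2
Pa = 0.5 * 0.42173 * 17.8 * 11.8^2
Pa = 522.62 kN/m


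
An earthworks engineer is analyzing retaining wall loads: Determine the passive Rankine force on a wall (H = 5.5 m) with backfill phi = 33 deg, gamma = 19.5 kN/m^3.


Compute passive earth pressure coefficient:
Kp = tan^2(45 + phi/2) = tan^2(61.5) = 3.39212
Compute passive force:
Pp = 0.5 * Kp * gamma * H^2
Pp = 0.5 * 3.39212 * 19.5 * 5.5^2
Pp = 1000.46 kN/m


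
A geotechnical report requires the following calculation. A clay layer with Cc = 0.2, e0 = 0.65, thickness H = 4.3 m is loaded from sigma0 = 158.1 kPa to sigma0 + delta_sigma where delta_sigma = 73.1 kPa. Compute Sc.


Using Sc = Cc * H / (1 + e0) * log10((sigma0 + delta_sigma) / sigma0)
Stress ratio = (158.1 + 73.1) / 158.1 = 1.46237
log10(1.46237) = 0.165056
Cc * H / (1 + e0) = 0.2 * 4.3 / (1 + 0.65) = 0.521212
Sc = 0.521212 * 0.165056
Sc = 0.086 m


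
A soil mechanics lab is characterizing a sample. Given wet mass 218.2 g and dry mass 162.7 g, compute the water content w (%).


Using w = (m_wet - m_dry) / m_dry * 100
m_wet - m_dry = 218.2 - 162.7 = 55.5 g
w = 55.5 / 162.7 * 100
w = 34.11 %


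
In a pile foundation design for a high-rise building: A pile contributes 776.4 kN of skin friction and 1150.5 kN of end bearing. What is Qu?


Using Qu = Qf + Qb
Qu = 776.4 + 1150.5
Qu = 1926.9 kN


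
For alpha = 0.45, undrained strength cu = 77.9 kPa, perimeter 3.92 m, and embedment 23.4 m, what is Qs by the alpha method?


Using Qs = alpha * cu * perimeter * L
Qs = 0.45 * 77.9 * 3.92 * 23.4
Qs = 3215.53 kN


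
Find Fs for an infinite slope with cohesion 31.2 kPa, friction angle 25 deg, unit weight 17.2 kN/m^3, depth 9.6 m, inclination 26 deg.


Result: 1.436

Derivation:
Using Fs = c / (gamma*H*sin(beta)*cos(beta)) + tan(phi)/tan(beta)
Cohesion contribution = 31.2 / (17.2*9.6*sin(26)*cos(26))
Cohesion contribution = 0.479571
Friction contribution = tan(25)/tan(26) = 0.956072
Fs = 0.479571 + 0.956072
Fs = 1.436


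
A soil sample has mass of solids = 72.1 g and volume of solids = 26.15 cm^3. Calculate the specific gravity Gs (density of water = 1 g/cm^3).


Using Gs = m_s / (V_s * rho_w)
Since rho_w = 1 g/cm^3:
Gs = 72.1 / 26.15
Gs = 2.757


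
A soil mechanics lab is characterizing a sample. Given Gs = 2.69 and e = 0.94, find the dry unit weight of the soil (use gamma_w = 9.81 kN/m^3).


Using gamma_d = Gs * gamma_w / (1 + e)
gamma_d = 2.69 * 9.81 / (1 + 0.94)
gamma_d = 2.69 * 9.81 / 1.94
gamma_d = 13.603 kN/m^3


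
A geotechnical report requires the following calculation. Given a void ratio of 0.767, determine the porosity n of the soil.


Using the relation n = e / (1 + e)
n = 0.767 / (1 + 0.767)
n = 0.767 / 1.767
n = 0.4341


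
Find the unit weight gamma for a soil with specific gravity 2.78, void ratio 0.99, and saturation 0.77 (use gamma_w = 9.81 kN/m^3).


Result: 17.462 kN/m^3

Derivation:
Using gamma = gamma_w * (Gs + S*e) / (1 + e)
Numerator: Gs + S*e = 2.78 + 0.77*0.99 = 3.5423
Denominator: 1 + e = 1 + 0.99 = 1.99
gamma = 9.81 * 3.5423 / 1.99
gamma = 17.462 kN/m^3


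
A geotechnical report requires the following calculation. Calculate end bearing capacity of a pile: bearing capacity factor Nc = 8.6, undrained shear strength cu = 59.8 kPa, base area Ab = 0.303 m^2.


Using Qb = Nc * cu * Ab
Qb = 8.6 * 59.8 * 0.303
Qb = 155.83 kN


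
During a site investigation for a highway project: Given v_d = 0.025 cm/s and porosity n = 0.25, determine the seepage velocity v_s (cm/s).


Using v_s = v_d / n
v_s = 0.025 / 0.25
v_s = 0.1 cm/s


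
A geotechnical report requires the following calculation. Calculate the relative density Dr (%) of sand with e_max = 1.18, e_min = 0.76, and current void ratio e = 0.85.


Using Dr = (e_max - e) / (e_max - e_min) * 100
e_max - e = 1.18 - 0.85 = 0.33
e_max - e_min = 1.18 - 0.76 = 0.42
Dr = 0.33 / 0.42 * 100
Dr = 78.57 %


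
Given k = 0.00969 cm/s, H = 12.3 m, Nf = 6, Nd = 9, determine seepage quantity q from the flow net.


Convert k to m/s for unit consistency with H:
k = 0.00969 cm/s = 0.00969 / 100 m/s = 9.69e-05 m/s
Using q = k * H * Nf / Nd
Nf / Nd = 6 / 9 = 0.6667
q = 9.69e-05 * 12.3 * 0.6667
q = 0.0007946 m^3/s per m


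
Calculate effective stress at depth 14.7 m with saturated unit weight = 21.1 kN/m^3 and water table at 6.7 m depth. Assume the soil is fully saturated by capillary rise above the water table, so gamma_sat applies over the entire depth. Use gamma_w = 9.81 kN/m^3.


Total stress = gamma_sat * depth
sigma = 21.1 * 14.7 = 310.17 kPa
Pore water pressure u = gamma_w * (depth - d_wt)
u = 9.81 * (14.7 - 6.7) = 78.48 kPa
Effective stress = sigma - u
sigma' = 310.17 - 78.48 = 231.69 kPa


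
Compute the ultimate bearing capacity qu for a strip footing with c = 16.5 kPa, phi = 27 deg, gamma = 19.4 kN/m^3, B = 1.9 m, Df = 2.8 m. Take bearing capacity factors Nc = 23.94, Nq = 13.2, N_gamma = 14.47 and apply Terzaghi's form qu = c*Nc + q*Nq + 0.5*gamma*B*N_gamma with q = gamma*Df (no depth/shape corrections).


Compute qu = c*Nc + gamma*Df*Nq + 0.5*gamma*B*N_gamma
Term 1: 16.5 * 23.94 = 395.01
Term 2: 19.4 * 2.8 * 13.2 = 717.024
Term 3: 0.5 * 19.4 * 1.9 * 14.47 = 266.6821
qu = 395.01 + 717.024 + 266.6821
qu = 1378.72 kPa


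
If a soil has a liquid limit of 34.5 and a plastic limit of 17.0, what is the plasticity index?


Result: 17.5

Derivation:
Using PI = LL - PL
PI = 34.5 - 17.0
PI = 17.5


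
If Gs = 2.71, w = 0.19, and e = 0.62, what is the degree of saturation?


Using S = Gs * w / e
S = 2.71 * 0.19 / 0.62
S = 0.8305


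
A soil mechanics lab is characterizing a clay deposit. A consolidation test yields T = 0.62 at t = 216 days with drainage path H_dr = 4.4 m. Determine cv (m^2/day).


Result: 0.05557 m^2/day

Derivation:
Using cv = T * H_dr^2 / t
H_dr^2 = 4.4^2 = 19.36
cv = 0.62 * 19.36 / 216
cv = 0.05557 m^2/day


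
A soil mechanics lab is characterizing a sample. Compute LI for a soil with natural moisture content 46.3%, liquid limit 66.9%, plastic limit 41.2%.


Result: 0.198

Derivation:
First compute the plasticity index:
PI = LL - PL = 66.9 - 41.2 = 25.7
Then compute the liquidity index:
LI = (w - PL) / PI
LI = (46.3 - 41.2) / 25.7
LI = 0.198


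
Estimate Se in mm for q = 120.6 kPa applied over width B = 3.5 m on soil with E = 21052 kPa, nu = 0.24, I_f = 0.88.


Result: 16.628 mm

Derivation:
Using Se = q * B * (1 - nu^2) * I_f / E
1 - nu^2 = 1 - 0.24^2 = 0.9424
Se = 120.6 * 3.5 * 0.9424 * 0.88 / 21052
Se = 0.016628 m
Convert to mm: Se = 0.016628 * 1000 = 16.628 mm


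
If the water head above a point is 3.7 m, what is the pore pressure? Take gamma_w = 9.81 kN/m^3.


Using u = gamma_w * h_w
u = 9.81 * 3.7
u = 36.3 kPa


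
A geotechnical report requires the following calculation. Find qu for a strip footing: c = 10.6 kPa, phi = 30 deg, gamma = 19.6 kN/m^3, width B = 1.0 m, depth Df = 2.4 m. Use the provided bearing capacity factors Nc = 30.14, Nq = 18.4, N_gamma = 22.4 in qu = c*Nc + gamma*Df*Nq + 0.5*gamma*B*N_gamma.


Compute qu = c*Nc + gamma*Df*Nq + 0.5*gamma*B*N_gamma
Term 1: 10.6 * 30.14 = 319.484
Term 2: 19.6 * 2.4 * 18.4 = 865.536
Term 3: 0.5 * 19.6 * 1.0 * 22.4 = 219.52
qu = 319.484 + 865.536 + 219.52
qu = 1404.54 kPa


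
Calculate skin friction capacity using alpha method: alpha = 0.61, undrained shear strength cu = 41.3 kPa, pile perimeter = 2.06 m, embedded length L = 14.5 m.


Using Qs = alpha * cu * perimeter * L
Qs = 0.61 * 41.3 * 2.06 * 14.5
Qs = 752.51 kN


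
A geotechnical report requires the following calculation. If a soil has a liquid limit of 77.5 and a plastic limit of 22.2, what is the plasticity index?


Result: 55.3

Derivation:
Using PI = LL - PL
PI = 77.5 - 22.2
PI = 55.3


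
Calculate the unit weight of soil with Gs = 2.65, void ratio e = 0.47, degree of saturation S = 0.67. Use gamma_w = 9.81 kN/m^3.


Using gamma = gamma_w * (Gs + S*e) / (1 + e)
Numerator: Gs + S*e = 2.65 + 0.67*0.47 = 2.9649
Denominator: 1 + e = 1 + 0.47 = 1.47
gamma = 9.81 * 2.9649 / 1.47
gamma = 19.786 kN/m^3


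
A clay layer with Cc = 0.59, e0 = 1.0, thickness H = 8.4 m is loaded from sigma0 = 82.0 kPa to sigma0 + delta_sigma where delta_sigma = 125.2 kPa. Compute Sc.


Result: 0.9976 m

Derivation:
Using Sc = Cc * H / (1 + e0) * log10((sigma0 + delta_sigma) / sigma0)
Stress ratio = (82.0 + 125.2) / 82.0 = 2.52683
log10(2.52683) = 0.402576
Cc * H / (1 + e0) = 0.59 * 8.4 / (1 + 1.0) = 2.478
Sc = 2.478 * 0.402576
Sc = 0.9976 m


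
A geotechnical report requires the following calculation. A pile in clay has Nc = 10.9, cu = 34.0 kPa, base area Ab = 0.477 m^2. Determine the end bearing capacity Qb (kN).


Result: 176.78 kN

Derivation:
Using Qb = Nc * cu * Ab
Qb = 10.9 * 34.0 * 0.477
Qb = 176.78 kN


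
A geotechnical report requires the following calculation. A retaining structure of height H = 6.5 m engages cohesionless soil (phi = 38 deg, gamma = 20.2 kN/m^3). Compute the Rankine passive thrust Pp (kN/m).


Result: 1793.84 kN/m

Derivation:
Compute passive earth pressure coefficient:
Kp = tan^2(45 + phi/2) = tan^2(64.0) = 4.203746
Compute passive force:
Pp = 0.5 * Kp * gamma * H^2
Pp = 0.5 * 4.203746 * 20.2 * 6.5^2
Pp = 1793.84 kN/m


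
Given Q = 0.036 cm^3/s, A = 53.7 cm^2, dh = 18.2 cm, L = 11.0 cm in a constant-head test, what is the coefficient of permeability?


Compute hydraulic gradient:
i = dh / L = 18.2 / 11.0 = 1.65455
Then apply Darcy's law:
k = Q / (A * i)
k = 0.036 / (53.7 * 1.65455)
k = 0.036 / 88.8491
k = 0.000405 cm/s


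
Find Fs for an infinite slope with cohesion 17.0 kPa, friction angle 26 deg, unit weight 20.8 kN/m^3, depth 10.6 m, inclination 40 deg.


Using Fs = c / (gamma*H*sin(beta)*cos(beta)) + tan(phi)/tan(beta)
Cohesion contribution = 17.0 / (20.8*10.6*sin(40)*cos(40))
Cohesion contribution = 0.156588
Friction contribution = tan(26)/tan(40) = 0.581257
Fs = 0.156588 + 0.581257
Fs = 0.738


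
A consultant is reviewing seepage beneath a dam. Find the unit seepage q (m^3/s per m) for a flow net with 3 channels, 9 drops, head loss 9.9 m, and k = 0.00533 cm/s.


Convert k to m/s for unit consistency with H:
k = 0.00533 cm/s = 0.00533 / 100 m/s = 5.33e-05 m/s
Using q = k * H * Nf / Nd
Nf / Nd = 3 / 9 = 0.3333
q = 5.33e-05 * 9.9 * 0.3333
q = 0.0001759 m^3/s per m


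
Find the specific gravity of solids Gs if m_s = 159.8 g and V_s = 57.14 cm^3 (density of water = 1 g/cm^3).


Using Gs = m_s / (V_s * rho_w)
Since rho_w = 1 g/cm^3:
Gs = 159.8 / 57.14
Gs = 2.797


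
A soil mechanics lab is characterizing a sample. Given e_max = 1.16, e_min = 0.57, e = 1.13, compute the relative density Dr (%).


Result: 5.08 %

Derivation:
Using Dr = (e_max - e) / (e_max - e_min) * 100
e_max - e = 1.16 - 1.13 = 0.03
e_max - e_min = 1.16 - 0.57 = 0.59
Dr = 0.03 / 0.59 * 100
Dr = 5.08 %


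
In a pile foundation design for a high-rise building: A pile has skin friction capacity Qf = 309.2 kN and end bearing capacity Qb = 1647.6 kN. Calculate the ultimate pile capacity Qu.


Result: 1956.8 kN

Derivation:
Using Qu = Qf + Qb
Qu = 309.2 + 1647.6
Qu = 1956.8 kN


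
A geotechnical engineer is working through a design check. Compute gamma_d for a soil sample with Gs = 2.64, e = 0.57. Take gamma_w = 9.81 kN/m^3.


Using gamma_d = Gs * gamma_w / (1 + e)
gamma_d = 2.64 * 9.81 / (1 + 0.57)
gamma_d = 2.64 * 9.81 / 1.57
gamma_d = 16.496 kN/m^3


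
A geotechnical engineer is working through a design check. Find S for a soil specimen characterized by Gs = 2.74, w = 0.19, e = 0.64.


Using S = Gs * w / e
S = 2.74 * 0.19 / 0.64
S = 0.8134


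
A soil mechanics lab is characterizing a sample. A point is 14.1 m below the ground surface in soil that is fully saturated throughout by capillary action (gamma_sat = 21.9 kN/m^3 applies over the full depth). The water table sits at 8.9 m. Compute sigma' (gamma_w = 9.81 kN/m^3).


Total stress = gamma_sat * depth
sigma = 21.9 * 14.1 = 308.79 kPa
Pore water pressure u = gamma_w * (depth - d_wt)
u = 9.81 * (14.1 - 8.9) = 51.012 kPa
Effective stress = sigma - u
sigma' = 308.79 - 51.012 = 257.78 kPa


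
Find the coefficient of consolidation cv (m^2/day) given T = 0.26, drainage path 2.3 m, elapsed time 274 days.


Using cv = T * H_dr^2 / t
H_dr^2 = 2.3^2 = 5.29
cv = 0.26 * 5.29 / 274
cv = 0.00502 m^2/day


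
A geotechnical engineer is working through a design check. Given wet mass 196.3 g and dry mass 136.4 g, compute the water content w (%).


Using w = (m_wet - m_dry) / m_dry * 100
m_wet - m_dry = 196.3 - 136.4 = 59.9 g
w = 59.9 / 136.4 * 100
w = 43.91 %


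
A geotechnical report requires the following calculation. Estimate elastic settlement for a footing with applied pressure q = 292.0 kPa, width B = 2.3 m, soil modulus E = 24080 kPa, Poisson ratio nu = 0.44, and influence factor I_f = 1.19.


Using Se = q * B * (1 - nu^2) * I_f / E
1 - nu^2 = 1 - 0.44^2 = 0.8064
Se = 292.0 * 2.3 * 0.8064 * 1.19 / 24080
Se = 0.026764 m
Convert to mm: Se = 0.026764 * 1000 = 26.764 mm


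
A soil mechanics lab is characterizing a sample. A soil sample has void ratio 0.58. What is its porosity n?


Result: 0.3671

Derivation:
Using the relation n = e / (1 + e)
n = 0.58 / (1 + 0.58)
n = 0.58 / 1.58
n = 0.3671


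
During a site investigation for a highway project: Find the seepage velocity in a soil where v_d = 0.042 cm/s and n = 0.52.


Using v_s = v_d / n
v_s = 0.042 / 0.52
v_s = 0.08077 cm/s


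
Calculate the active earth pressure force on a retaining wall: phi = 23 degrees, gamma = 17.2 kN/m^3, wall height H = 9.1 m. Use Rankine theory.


Result: 311.99 kN/m

Derivation:
Compute active earth pressure coefficient:
Ka = tan^2(45 - phi/2) = tan^2(33.5) = 0.438092
Compute active force:
Pa = 0.5 * Ka * gamma * H^2
Pa = 0.5 * 0.438092 * 17.2 * 9.1^2
Pa = 311.99 kN/m
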